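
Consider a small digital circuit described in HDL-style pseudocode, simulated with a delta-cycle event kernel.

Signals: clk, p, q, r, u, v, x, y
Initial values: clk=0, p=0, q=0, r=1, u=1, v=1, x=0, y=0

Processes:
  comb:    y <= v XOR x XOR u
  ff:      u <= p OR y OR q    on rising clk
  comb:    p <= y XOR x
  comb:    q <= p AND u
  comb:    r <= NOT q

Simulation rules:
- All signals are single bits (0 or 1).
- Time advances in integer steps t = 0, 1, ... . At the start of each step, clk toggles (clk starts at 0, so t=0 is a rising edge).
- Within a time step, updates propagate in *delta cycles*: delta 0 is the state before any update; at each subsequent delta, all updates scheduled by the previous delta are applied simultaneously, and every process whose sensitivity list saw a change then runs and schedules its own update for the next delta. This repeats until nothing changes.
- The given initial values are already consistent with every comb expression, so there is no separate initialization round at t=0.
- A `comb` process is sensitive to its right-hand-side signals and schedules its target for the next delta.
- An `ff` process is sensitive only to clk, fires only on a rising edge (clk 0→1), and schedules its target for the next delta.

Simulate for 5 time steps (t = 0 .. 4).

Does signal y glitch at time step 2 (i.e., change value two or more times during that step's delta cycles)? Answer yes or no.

t0.Δ0 p=0 x=0 y=0 r=1 clk=0 v=1 q=0 u=1
t0.Δ1 p=0 x=0 y=0 r=1 clk=1 v=1 q=0 u=1
t0.Δ2 p=0 x=0 y=0 r=1 clk=1 v=1 q=0 u=0
t0.Δ3 p=0 x=0 y=1 r=1 clk=1 v=1 q=0 u=0
t0.Δ4 p=1 x=0 y=1 r=1 clk=1 v=1 q=0 u=0
t1.Δ0 p=1 x=0 y=1 r=1 clk=1 v=1 q=0 u=0
t1.Δ1 p=1 x=0 y=1 r=1 clk=0 v=1 q=0 u=0
t2.Δ0 p=1 x=0 y=1 r=1 clk=0 v=1 q=0 u=0
t2.Δ1 p=1 x=0 y=1 r=1 clk=1 v=1 q=0 u=0
t2.Δ2 p=1 x=0 y=1 r=1 clk=1 v=1 q=0 u=1
t2.Δ3 p=1 x=0 y=0 r=1 clk=1 v=1 q=1 u=1
t2.Δ4 p=0 x=0 y=0 r=0 clk=1 v=1 q=1 u=1
t2.Δ5 p=0 x=0 y=0 r=0 clk=1 v=1 q=0 u=1
t2.Δ6 p=0 x=0 y=0 r=1 clk=1 v=1 q=0 u=1
t3.Δ0 p=0 x=0 y=0 r=1 clk=1 v=1 q=0 u=1
t3.Δ1 p=0 x=0 y=0 r=1 clk=0 v=1 q=0 u=1
t4.Δ0 p=0 x=0 y=0 r=1 clk=0 v=1 q=0 u=1
t4.Δ1 p=0 x=0 y=0 r=1 clk=1 v=1 q=0 u=1
t4.Δ2 p=0 x=0 y=0 r=1 clk=1 v=1 q=0 u=0
t4.Δ3 p=0 x=0 y=1 r=1 clk=1 v=1 q=0 u=0
t4.Δ4 p=1 x=0 y=1 r=1 clk=1 v=1 q=0 u=0

no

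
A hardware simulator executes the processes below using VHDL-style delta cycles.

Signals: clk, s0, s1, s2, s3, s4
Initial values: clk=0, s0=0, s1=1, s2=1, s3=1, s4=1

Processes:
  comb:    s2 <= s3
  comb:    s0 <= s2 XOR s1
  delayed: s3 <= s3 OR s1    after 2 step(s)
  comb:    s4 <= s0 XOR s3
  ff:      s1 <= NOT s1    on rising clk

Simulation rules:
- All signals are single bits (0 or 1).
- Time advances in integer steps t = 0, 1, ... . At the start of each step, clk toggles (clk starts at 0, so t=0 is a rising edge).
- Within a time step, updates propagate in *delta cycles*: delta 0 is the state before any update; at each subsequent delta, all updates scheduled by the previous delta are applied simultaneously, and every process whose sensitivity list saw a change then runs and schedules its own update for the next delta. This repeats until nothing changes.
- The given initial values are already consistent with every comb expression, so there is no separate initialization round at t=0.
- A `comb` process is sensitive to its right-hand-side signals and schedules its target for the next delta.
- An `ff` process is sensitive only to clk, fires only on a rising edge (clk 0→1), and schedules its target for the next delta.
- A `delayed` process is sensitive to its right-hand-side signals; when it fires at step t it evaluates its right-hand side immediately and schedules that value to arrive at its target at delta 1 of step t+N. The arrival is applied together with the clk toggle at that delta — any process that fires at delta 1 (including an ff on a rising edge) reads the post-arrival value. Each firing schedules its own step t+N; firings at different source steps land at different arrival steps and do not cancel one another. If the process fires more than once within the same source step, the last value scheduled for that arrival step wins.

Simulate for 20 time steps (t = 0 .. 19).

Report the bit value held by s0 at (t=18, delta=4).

0

t0.Δ0 s4=1 s0=0 clk=0 s2=1 s3=1 s1=1
t0.Δ1 s4=1 s0=0 clk=1 s2=1 s3=1 s1=1
t0.Δ2 s4=1 s0=0 clk=1 s2=1 s3=1 s1=0
t0.Δ3 s4=1 s0=1 clk=1 s2=1 s3=1 s1=0
t0.Δ4 s4=0 s0=1 clk=1 s2=1 s3=1 s1=0
t1.Δ0 s4=0 s0=1 clk=1 s2=1 s3=1 s1=0
t1.Δ1 s4=0 s0=1 clk=0 s2=1 s3=1 s1=0
t2.Δ0 s4=0 s0=1 clk=0 s2=1 s3=1 s1=0
t2.Δ1 s4=0 s0=1 clk=1 s2=1 s3=1 s1=0
t2.Δ2 s4=0 s0=1 clk=1 s2=1 s3=1 s1=1
t2.Δ3 s4=0 s0=0 clk=1 s2=1 s3=1 s1=1
t2.Δ4 s4=1 s0=0 clk=1 s2=1 s3=1 s1=1
t3.Δ0 s4=1 s0=0 clk=1 s2=1 s3=1 s1=1
t3.Δ1 s4=1 s0=0 clk=0 s2=1 s3=1 s1=1
t4.Δ0 s4=1 s0=0 clk=0 s2=1 s3=1 s1=1
t4.Δ1 s4=1 s0=0 clk=1 s2=1 s3=1 s1=1
t4.Δ2 s4=1 s0=0 clk=1 s2=1 s3=1 s1=0
t4.Δ3 s4=1 s0=1 clk=1 s2=1 s3=1 s1=0
t4.Δ4 s4=0 s0=1 clk=1 s2=1 s3=1 s1=0
t5.Δ0 s4=0 s0=1 clk=1 s2=1 s3=1 s1=0
t5.Δ1 s4=0 s0=1 clk=0 s2=1 s3=1 s1=0
t6.Δ0 s4=0 s0=1 clk=0 s2=1 s3=1 s1=0
t6.Δ1 s4=0 s0=1 clk=1 s2=1 s3=1 s1=0
t6.Δ2 s4=0 s0=1 clk=1 s2=1 s3=1 s1=1
t6.Δ3 s4=0 s0=0 clk=1 s2=1 s3=1 s1=1
t6.Δ4 s4=1 s0=0 clk=1 s2=1 s3=1 s1=1
t7.Δ0 s4=1 s0=0 clk=1 s2=1 s3=1 s1=1
t7.Δ1 s4=1 s0=0 clk=0 s2=1 s3=1 s1=1
t8.Δ0 s4=1 s0=0 clk=0 s2=1 s3=1 s1=1
t8.Δ1 s4=1 s0=0 clk=1 s2=1 s3=1 s1=1
t8.Δ2 s4=1 s0=0 clk=1 s2=1 s3=1 s1=0
t8.Δ3 s4=1 s0=1 clk=1 s2=1 s3=1 s1=0
t8.Δ4 s4=0 s0=1 clk=1 s2=1 s3=1 s1=0
t9.Δ0 s4=0 s0=1 clk=1 s2=1 s3=1 s1=0
t9.Δ1 s4=0 s0=1 clk=0 s2=1 s3=1 s1=0
t10.Δ0 s4=0 s0=1 clk=0 s2=1 s3=1 s1=0
t10.Δ1 s4=0 s0=1 clk=1 s2=1 s3=1 s1=0
t10.Δ2 s4=0 s0=1 clk=1 s2=1 s3=1 s1=1
t10.Δ3 s4=0 s0=0 clk=1 s2=1 s3=1 s1=1
t10.Δ4 s4=1 s0=0 clk=1 s2=1 s3=1 s1=1
t11.Δ0 s4=1 s0=0 clk=1 s2=1 s3=1 s1=1
t11.Δ1 s4=1 s0=0 clk=0 s2=1 s3=1 s1=1
t12.Δ0 s4=1 s0=0 clk=0 s2=1 s3=1 s1=1
t12.Δ1 s4=1 s0=0 clk=1 s2=1 s3=1 s1=1
t12.Δ2 s4=1 s0=0 clk=1 s2=1 s3=1 s1=0
t12.Δ3 s4=1 s0=1 clk=1 s2=1 s3=1 s1=0
t12.Δ4 s4=0 s0=1 clk=1 s2=1 s3=1 s1=0
t13.Δ0 s4=0 s0=1 clk=1 s2=1 s3=1 s1=0
t13.Δ1 s4=0 s0=1 clk=0 s2=1 s3=1 s1=0
t14.Δ0 s4=0 s0=1 clk=0 s2=1 s3=1 s1=0
t14.Δ1 s4=0 s0=1 clk=1 s2=1 s3=1 s1=0
t14.Δ2 s4=0 s0=1 clk=1 s2=1 s3=1 s1=1
t14.Δ3 s4=0 s0=0 clk=1 s2=1 s3=1 s1=1
t14.Δ4 s4=1 s0=0 clk=1 s2=1 s3=1 s1=1
t15.Δ0 s4=1 s0=0 clk=1 s2=1 s3=1 s1=1
t15.Δ1 s4=1 s0=0 clk=0 s2=1 s3=1 s1=1
t16.Δ0 s4=1 s0=0 clk=0 s2=1 s3=1 s1=1
t16.Δ1 s4=1 s0=0 clk=1 s2=1 s3=1 s1=1
t16.Δ2 s4=1 s0=0 clk=1 s2=1 s3=1 s1=0
t16.Δ3 s4=1 s0=1 clk=1 s2=1 s3=1 s1=0
t16.Δ4 s4=0 s0=1 clk=1 s2=1 s3=1 s1=0
t17.Δ0 s4=0 s0=1 clk=1 s2=1 s3=1 s1=0
t17.Δ1 s4=0 s0=1 clk=0 s2=1 s3=1 s1=0
t18.Δ0 s4=0 s0=1 clk=0 s2=1 s3=1 s1=0
t18.Δ1 s4=0 s0=1 clk=1 s2=1 s3=1 s1=0
t18.Δ2 s4=0 s0=1 clk=1 s2=1 s3=1 s1=1
t18.Δ3 s4=0 s0=0 clk=1 s2=1 s3=1 s1=1
t18.Δ4 s4=1 s0=0 clk=1 s2=1 s3=1 s1=1
t19.Δ0 s4=1 s0=0 clk=1 s2=1 s3=1 s1=1
t19.Δ1 s4=1 s0=0 clk=0 s2=1 s3=1 s1=1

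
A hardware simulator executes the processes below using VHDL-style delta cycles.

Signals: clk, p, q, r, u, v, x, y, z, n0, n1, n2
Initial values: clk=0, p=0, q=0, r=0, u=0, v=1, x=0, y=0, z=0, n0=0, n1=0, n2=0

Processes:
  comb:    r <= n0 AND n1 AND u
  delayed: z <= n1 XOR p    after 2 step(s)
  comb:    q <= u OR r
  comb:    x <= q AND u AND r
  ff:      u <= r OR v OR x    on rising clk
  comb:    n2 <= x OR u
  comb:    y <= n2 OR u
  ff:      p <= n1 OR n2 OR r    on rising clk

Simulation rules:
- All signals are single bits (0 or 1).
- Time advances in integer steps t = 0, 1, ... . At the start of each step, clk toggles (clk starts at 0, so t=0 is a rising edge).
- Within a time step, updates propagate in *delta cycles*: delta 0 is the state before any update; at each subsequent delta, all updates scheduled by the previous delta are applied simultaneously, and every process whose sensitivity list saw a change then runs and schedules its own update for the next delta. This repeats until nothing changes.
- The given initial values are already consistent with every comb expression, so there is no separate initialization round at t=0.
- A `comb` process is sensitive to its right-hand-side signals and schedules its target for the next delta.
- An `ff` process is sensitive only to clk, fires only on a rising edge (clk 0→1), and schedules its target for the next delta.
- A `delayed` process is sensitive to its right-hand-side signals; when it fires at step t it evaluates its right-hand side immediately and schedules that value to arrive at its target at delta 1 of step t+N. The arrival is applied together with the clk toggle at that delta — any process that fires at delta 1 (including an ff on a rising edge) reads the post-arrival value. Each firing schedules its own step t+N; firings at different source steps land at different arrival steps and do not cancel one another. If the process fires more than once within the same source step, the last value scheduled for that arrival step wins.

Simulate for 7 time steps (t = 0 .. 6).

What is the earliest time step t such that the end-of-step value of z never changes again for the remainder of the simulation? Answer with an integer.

t0.Δ0 q=0 v=1 u=0 z=0 y=0 n2=0 p=0 n1=0 n0=0 x=0 clk=0 r=0
t0.Δ1 q=0 v=1 u=0 z=0 y=0 n2=0 p=0 n1=0 n0=0 x=0 clk=1 r=0
t0.Δ2 q=0 v=1 u=1 z=0 y=0 n2=0 p=0 n1=0 n0=0 x=0 clk=1 r=0
t0.Δ3 q=1 v=1 u=1 z=0 y=1 n2=1 p=0 n1=0 n0=0 x=0 clk=1 r=0
t1.Δ0 q=1 v=1 u=1 z=0 y=1 n2=1 p=0 n1=0 n0=0 x=0 clk=1 r=0
t1.Δ1 q=1 v=1 u=1 z=0 y=1 n2=1 p=0 n1=0 n0=0 x=0 clk=0 r=0
t2.Δ0 q=1 v=1 u=1 z=0 y=1 n2=1 p=0 n1=0 n0=0 x=0 clk=0 r=0
t2.Δ1 q=1 v=1 u=1 z=0 y=1 n2=1 p=0 n1=0 n0=0 x=0 clk=1 r=0
t2.Δ2 q=1 v=1 u=1 z=0 y=1 n2=1 p=1 n1=0 n0=0 x=0 clk=1 r=0
t3.Δ0 q=1 v=1 u=1 z=0 y=1 n2=1 p=1 n1=0 n0=0 x=0 clk=1 r=0
t3.Δ1 q=1 v=1 u=1 z=0 y=1 n2=1 p=1 n1=0 n0=0 x=0 clk=0 r=0
t4.Δ0 q=1 v=1 u=1 z=0 y=1 n2=1 p=1 n1=0 n0=0 x=0 clk=0 r=0
t4.Δ1 q=1 v=1 u=1 z=1 y=1 n2=1 p=1 n1=0 n0=0 x=0 clk=1 r=0
t5.Δ0 q=1 v=1 u=1 z=1 y=1 n2=1 p=1 n1=0 n0=0 x=0 clk=1 r=0
t5.Δ1 q=1 v=1 u=1 z=1 y=1 n2=1 p=1 n1=0 n0=0 x=0 clk=0 r=0
t6.Δ0 q=1 v=1 u=1 z=1 y=1 n2=1 p=1 n1=0 n0=0 x=0 clk=0 r=0
t6.Δ1 q=1 v=1 u=1 z=1 y=1 n2=1 p=1 n1=0 n0=0 x=0 clk=1 r=0

4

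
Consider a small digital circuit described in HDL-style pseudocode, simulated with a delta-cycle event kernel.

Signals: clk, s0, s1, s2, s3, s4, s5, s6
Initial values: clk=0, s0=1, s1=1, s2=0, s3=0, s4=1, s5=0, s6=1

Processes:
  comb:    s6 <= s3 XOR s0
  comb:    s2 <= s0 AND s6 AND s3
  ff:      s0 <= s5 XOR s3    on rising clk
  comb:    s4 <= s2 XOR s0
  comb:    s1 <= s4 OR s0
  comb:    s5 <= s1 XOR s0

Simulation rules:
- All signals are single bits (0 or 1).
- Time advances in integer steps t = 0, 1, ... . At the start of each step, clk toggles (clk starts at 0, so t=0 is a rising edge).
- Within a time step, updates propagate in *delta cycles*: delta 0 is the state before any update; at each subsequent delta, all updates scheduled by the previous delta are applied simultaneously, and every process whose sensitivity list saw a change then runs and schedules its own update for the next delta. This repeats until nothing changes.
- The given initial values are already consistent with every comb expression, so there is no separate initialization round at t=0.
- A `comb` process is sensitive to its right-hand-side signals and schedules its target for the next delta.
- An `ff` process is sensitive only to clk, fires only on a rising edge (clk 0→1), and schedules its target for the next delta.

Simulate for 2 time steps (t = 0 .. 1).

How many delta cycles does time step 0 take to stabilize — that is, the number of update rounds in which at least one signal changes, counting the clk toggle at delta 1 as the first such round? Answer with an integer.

t=0 Δ0: s5=0 s0=1 s4=1 s6=1 s2=0 s3=0 clk=0 s1=1
  Δ1: clk:0→1
  Δ2: s0:1→0
  Δ3: s5:0→1, s4:1→0, s6:1→0
  Δ4: s1:1→0
  Δ5: s5:1→0
  (5Δ to stable)
t=1 Δ0: s5=0 s0=0 s4=0 s6=0 s2=0 s3=0 clk=1 s1=0
  Δ1: clk:1→0
  (1Δ to stable)

5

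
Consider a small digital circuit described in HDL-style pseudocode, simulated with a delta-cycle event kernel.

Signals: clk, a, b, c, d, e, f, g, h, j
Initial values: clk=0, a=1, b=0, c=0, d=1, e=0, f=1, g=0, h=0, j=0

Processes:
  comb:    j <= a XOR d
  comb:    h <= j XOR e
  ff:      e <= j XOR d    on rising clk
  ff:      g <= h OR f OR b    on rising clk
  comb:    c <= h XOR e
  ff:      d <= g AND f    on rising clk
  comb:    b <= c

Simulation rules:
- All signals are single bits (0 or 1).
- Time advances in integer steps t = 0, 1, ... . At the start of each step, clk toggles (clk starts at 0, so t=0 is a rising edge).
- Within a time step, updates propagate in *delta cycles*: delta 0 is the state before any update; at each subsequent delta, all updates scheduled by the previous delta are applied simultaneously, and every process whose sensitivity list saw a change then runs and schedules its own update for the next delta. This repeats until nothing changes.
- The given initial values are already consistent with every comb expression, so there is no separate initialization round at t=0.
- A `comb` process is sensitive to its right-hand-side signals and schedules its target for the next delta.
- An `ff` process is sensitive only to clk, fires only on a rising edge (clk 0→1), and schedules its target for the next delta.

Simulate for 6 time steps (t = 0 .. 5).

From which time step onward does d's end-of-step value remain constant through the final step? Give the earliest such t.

2

[bits: j,h,clk,b,g,a,c,d,f,e]
t=0: Δ0=0000010110 Δ1=0010010110 Δ2=0010110011 Δ3=1110111011 Δ4=1011110011 Δ5=1010111011 Δ6=1011111011 | 6Δ
t=1: Δ0=1011111011 Δ1=1001111011 | 1Δ
t=2: Δ0=1001111011 Δ1=1011111011 Δ2=1011111111 Δ3=0011111111 Δ4=0111111111 Δ5=0111110111 Δ6=0110110111 | 6Δ
t=3: Δ0=0110110111 Δ1=0100110111 | 1Δ
t=4: Δ0=0100110111 Δ1=0110110111 | 1Δ
t=5: Δ0=0110110111 Δ1=0100110111 | 1Δ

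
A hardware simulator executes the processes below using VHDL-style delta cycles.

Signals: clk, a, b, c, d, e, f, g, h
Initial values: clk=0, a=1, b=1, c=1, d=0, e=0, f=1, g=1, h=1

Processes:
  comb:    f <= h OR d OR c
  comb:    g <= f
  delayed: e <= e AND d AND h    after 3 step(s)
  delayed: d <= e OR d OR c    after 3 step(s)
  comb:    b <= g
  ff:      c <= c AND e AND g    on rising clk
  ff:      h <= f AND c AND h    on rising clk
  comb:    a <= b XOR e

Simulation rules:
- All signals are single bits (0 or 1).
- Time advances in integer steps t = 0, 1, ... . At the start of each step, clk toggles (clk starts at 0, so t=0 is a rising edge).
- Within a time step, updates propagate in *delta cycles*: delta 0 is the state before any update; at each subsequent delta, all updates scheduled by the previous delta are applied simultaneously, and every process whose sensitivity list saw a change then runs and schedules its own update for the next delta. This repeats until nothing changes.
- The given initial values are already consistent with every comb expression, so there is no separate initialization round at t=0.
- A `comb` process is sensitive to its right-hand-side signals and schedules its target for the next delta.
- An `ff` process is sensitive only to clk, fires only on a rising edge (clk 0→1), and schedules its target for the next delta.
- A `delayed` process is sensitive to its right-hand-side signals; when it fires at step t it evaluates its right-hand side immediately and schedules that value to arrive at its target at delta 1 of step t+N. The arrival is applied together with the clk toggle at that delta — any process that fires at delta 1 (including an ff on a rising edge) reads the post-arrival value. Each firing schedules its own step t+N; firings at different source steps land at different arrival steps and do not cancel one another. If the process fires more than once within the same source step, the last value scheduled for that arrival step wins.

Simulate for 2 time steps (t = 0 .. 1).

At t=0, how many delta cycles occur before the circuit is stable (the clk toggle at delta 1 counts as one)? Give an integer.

[bits: b,f,c,d,e,clk,h,a,g]
t=0: Δ0=111000111 Δ1=111001111 Δ2=110001111 | 2Δ
t=1: Δ0=110001111 Δ1=110000111 | 1Δ

2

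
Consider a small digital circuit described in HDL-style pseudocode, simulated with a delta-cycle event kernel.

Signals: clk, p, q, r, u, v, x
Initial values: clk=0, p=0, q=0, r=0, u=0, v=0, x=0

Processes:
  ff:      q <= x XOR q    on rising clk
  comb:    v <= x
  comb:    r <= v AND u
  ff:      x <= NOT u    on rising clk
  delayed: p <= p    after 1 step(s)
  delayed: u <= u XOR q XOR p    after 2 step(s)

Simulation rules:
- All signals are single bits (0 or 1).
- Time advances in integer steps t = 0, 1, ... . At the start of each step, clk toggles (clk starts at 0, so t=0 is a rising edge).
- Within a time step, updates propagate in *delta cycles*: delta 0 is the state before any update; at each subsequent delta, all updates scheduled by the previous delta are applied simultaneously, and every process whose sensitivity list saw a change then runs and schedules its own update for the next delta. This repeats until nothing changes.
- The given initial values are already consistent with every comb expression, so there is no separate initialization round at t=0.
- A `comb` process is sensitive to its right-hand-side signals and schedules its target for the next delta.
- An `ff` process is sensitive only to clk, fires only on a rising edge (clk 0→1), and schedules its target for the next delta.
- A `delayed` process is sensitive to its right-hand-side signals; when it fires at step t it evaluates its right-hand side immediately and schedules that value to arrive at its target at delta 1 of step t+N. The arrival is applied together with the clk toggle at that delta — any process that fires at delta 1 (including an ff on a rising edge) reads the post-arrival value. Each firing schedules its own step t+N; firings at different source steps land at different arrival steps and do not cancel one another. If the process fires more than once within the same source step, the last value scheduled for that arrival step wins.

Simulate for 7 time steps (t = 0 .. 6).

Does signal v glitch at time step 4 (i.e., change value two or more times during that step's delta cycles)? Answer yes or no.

t=0 Δ0: u=0 clk=0 q=0 v=0 p=0 r=0 x=0
  Δ1: clk:0→1
  Δ2: x:0→1
  Δ3: v:0→1
  (3Δ to stable)
t=1 Δ0: u=0 clk=1 q=0 v=1 p=0 r=0 x=1
  Δ1: clk:1→0
  (1Δ to stable)
t=2 Δ0: u=0 clk=0 q=0 v=1 p=0 r=0 x=1
  Δ1: clk:0→1
  Δ2: q:0→1
  (2Δ to stable)
t=3 Δ0: u=0 clk=1 q=1 v=1 p=0 r=0 x=1
  Δ1: clk:1→0
  (1Δ to stable)
t=4 Δ0: u=0 clk=0 q=1 v=1 p=0 r=0 x=1
  Δ1: u:0→1, clk:0→1
  Δ2: q:1→0, r:0→1, x:1→0
  Δ3: v:1→0
  Δ4: r:1→0
  (4Δ to stable)
t=5 Δ0: u=1 clk=1 q=0 v=0 p=0 r=0 x=0
  Δ1: clk:1→0
  (1Δ to stable)
t=6 Δ0: u=1 clk=0 q=0 v=0 p=0 r=0 x=0
  Δ1: clk:0→1
  (1Δ to stable)

no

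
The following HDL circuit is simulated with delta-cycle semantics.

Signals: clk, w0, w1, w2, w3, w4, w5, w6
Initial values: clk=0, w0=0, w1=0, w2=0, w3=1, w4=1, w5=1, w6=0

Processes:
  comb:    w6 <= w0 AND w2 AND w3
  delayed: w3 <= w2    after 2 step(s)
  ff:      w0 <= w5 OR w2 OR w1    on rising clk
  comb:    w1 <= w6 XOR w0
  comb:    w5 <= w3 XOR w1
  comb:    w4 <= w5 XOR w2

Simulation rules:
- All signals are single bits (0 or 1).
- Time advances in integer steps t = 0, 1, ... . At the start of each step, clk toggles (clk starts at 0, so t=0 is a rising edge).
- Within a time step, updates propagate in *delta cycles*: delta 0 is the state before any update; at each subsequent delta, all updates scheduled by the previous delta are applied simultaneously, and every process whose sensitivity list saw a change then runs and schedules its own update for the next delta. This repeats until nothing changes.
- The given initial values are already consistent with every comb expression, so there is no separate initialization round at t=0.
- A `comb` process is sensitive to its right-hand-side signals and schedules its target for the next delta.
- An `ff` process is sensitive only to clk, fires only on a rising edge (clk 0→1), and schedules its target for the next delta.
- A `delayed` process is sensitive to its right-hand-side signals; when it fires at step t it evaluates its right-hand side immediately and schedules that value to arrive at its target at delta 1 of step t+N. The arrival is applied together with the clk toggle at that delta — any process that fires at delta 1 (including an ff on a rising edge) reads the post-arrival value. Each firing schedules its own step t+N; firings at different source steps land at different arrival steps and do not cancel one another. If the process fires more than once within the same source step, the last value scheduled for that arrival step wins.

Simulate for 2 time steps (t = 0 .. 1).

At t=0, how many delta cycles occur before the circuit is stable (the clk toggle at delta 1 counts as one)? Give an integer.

t0.Δ0 w6=0 w4=1 w0=0 w5=1 w3=1 w2=0 clk=0 w1=0
t0.Δ1 w6=0 w4=1 w0=0 w5=1 w3=1 w2=0 clk=1 w1=0
t0.Δ2 w6=0 w4=1 w0=1 w5=1 w3=1 w2=0 clk=1 w1=0
t0.Δ3 w6=0 w4=1 w0=1 w5=1 w3=1 w2=0 clk=1 w1=1
t0.Δ4 w6=0 w4=1 w0=1 w5=0 w3=1 w2=0 clk=1 w1=1
t0.Δ5 w6=0 w4=0 w0=1 w5=0 w3=1 w2=0 clk=1 w1=1
t1.Δ0 w6=0 w4=0 w0=1 w5=0 w3=1 w2=0 clk=1 w1=1
t1.Δ1 w6=0 w4=0 w0=1 w5=0 w3=1 w2=0 clk=0 w1=1

5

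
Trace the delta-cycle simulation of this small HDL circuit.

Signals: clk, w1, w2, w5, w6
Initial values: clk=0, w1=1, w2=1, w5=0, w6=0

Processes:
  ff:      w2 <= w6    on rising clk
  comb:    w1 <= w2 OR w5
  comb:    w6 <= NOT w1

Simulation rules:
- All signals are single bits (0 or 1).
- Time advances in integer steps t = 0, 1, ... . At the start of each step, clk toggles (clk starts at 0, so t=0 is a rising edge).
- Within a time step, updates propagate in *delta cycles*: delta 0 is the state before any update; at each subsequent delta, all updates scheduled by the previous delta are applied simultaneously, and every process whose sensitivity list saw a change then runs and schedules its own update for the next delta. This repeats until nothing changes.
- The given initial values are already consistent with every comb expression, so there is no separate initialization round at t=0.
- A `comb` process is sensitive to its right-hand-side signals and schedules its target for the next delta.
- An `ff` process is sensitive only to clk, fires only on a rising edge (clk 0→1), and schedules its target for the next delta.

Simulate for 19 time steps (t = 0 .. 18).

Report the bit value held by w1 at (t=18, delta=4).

1

t0.Δ0 clk=0 w6=0 w5=0 w1=1 w2=1
t0.Δ1 clk=1 w6=0 w5=0 w1=1 w2=1
t0.Δ2 clk=1 w6=0 w5=0 w1=1 w2=0
t0.Δ3 clk=1 w6=0 w5=0 w1=0 w2=0
t0.Δ4 clk=1 w6=1 w5=0 w1=0 w2=0
t1.Δ0 clk=1 w6=1 w5=0 w1=0 w2=0
t1.Δ1 clk=0 w6=1 w5=0 w1=0 w2=0
t2.Δ0 clk=0 w6=1 w5=0 w1=0 w2=0
t2.Δ1 clk=1 w6=1 w5=0 w1=0 w2=0
t2.Δ2 clk=1 w6=1 w5=0 w1=0 w2=1
t2.Δ3 clk=1 w6=1 w5=0 w1=1 w2=1
t2.Δ4 clk=1 w6=0 w5=0 w1=1 w2=1
t3.Δ0 clk=1 w6=0 w5=0 w1=1 w2=1
t3.Δ1 clk=0 w6=0 w5=0 w1=1 w2=1
t4.Δ0 clk=0 w6=0 w5=0 w1=1 w2=1
t4.Δ1 clk=1 w6=0 w5=0 w1=1 w2=1
t4.Δ2 clk=1 w6=0 w5=0 w1=1 w2=0
t4.Δ3 clk=1 w6=0 w5=0 w1=0 w2=0
t4.Δ4 clk=1 w6=1 w5=0 w1=0 w2=0
t5.Δ0 clk=1 w6=1 w5=0 w1=0 w2=0
t5.Δ1 clk=0 w6=1 w5=0 w1=0 w2=0
t6.Δ0 clk=0 w6=1 w5=0 w1=0 w2=0
t6.Δ1 clk=1 w6=1 w5=0 w1=0 w2=0
t6.Δ2 clk=1 w6=1 w5=0 w1=0 w2=1
t6.Δ3 clk=1 w6=1 w5=0 w1=1 w2=1
t6.Δ4 clk=1 w6=0 w5=0 w1=1 w2=1
t7.Δ0 clk=1 w6=0 w5=0 w1=1 w2=1
t7.Δ1 clk=0 w6=0 w5=0 w1=1 w2=1
t8.Δ0 clk=0 w6=0 w5=0 w1=1 w2=1
t8.Δ1 clk=1 w6=0 w5=0 w1=1 w2=1
t8.Δ2 clk=1 w6=0 w5=0 w1=1 w2=0
t8.Δ3 clk=1 w6=0 w5=0 w1=0 w2=0
t8.Δ4 clk=1 w6=1 w5=0 w1=0 w2=0
t9.Δ0 clk=1 w6=1 w5=0 w1=0 w2=0
t9.Δ1 clk=0 w6=1 w5=0 w1=0 w2=0
t10.Δ0 clk=0 w6=1 w5=0 w1=0 w2=0
t10.Δ1 clk=1 w6=1 w5=0 w1=0 w2=0
t10.Δ2 clk=1 w6=1 w5=0 w1=0 w2=1
t10.Δ3 clk=1 w6=1 w5=0 w1=1 w2=1
t10.Δ4 clk=1 w6=0 w5=0 w1=1 w2=1
t11.Δ0 clk=1 w6=0 w5=0 w1=1 w2=1
t11.Δ1 clk=0 w6=0 w5=0 w1=1 w2=1
t12.Δ0 clk=0 w6=0 w5=0 w1=1 w2=1
t12.Δ1 clk=1 w6=0 w5=0 w1=1 w2=1
t12.Δ2 clk=1 w6=0 w5=0 w1=1 w2=0
t12.Δ3 clk=1 w6=0 w5=0 w1=0 w2=0
t12.Δ4 clk=1 w6=1 w5=0 w1=0 w2=0
t13.Δ0 clk=1 w6=1 w5=0 w1=0 w2=0
t13.Δ1 clk=0 w6=1 w5=0 w1=0 w2=0
t14.Δ0 clk=0 w6=1 w5=0 w1=0 w2=0
t14.Δ1 clk=1 w6=1 w5=0 w1=0 w2=0
t14.Δ2 clk=1 w6=1 w5=0 w1=0 w2=1
t14.Δ3 clk=1 w6=1 w5=0 w1=1 w2=1
t14.Δ4 clk=1 w6=0 w5=0 w1=1 w2=1
t15.Δ0 clk=1 w6=0 w5=0 w1=1 w2=1
t15.Δ1 clk=0 w6=0 w5=0 w1=1 w2=1
t16.Δ0 clk=0 w6=0 w5=0 w1=1 w2=1
t16.Δ1 clk=1 w6=0 w5=0 w1=1 w2=1
t16.Δ2 clk=1 w6=0 w5=0 w1=1 w2=0
t16.Δ3 clk=1 w6=0 w5=0 w1=0 w2=0
t16.Δ4 clk=1 w6=1 w5=0 w1=0 w2=0
t17.Δ0 clk=1 w6=1 w5=0 w1=0 w2=0
t17.Δ1 clk=0 w6=1 w5=0 w1=0 w2=0
t18.Δ0 clk=0 w6=1 w5=0 w1=0 w2=0
t18.Δ1 clk=1 w6=1 w5=0 w1=0 w2=0
t18.Δ2 clk=1 w6=1 w5=0 w1=0 w2=1
t18.Δ3 clk=1 w6=1 w5=0 w1=1 w2=1
t18.Δ4 clk=1 w6=0 w5=0 w1=1 w2=1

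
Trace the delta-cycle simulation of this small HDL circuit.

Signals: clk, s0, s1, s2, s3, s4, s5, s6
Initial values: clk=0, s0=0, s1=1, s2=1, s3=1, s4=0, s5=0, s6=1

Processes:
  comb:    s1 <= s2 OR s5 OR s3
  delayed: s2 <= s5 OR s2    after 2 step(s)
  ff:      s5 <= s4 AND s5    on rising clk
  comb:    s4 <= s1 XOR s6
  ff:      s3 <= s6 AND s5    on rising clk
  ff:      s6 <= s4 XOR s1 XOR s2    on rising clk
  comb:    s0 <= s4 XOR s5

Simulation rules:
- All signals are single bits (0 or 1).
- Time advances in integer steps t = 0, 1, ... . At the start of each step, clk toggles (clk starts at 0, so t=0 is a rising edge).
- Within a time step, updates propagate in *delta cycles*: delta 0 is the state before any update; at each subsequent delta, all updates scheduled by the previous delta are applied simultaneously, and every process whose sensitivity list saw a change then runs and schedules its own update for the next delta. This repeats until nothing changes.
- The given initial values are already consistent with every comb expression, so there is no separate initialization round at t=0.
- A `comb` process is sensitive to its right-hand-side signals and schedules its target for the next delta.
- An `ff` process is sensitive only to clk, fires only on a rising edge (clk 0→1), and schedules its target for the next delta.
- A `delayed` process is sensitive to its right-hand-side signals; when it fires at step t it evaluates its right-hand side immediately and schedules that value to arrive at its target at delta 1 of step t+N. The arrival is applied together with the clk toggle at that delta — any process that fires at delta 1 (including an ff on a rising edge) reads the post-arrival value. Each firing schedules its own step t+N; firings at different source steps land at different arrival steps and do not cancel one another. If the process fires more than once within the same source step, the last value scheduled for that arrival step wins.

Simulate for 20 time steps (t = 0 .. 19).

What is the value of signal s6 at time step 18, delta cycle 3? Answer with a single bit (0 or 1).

1

t=0 Δ0: s1=1 clk=0 s0=0 s3=1 s6=1 s5=0 s4=0 s2=1
  Δ1: clk:0→1
  Δ2: s3:1→0, s6:1→0
  Δ3: s4:0→1
  Δ4: s0:0→1
  (4Δ to stable)
t=1 Δ0: s1=1 clk=1 s0=1 s3=0 s6=0 s5=0 s4=1 s2=1
  Δ1: clk:1→0
  (1Δ to stable)
t=2 Δ0: s1=1 clk=0 s0=1 s3=0 s6=0 s5=0 s4=1 s2=1
  Δ1: clk:0→1
  Δ2: s6:0→1
  Δ3: s4:1→0
  Δ4: s0:1→0
  (4Δ to stable)
t=3 Δ0: s1=1 clk=1 s0=0 s3=0 s6=1 s5=0 s4=0 s2=1
  Δ1: clk:1→0
  (1Δ to stable)
t=4 Δ0: s1=1 clk=0 s0=0 s3=0 s6=1 s5=0 s4=0 s2=1
  Δ1: clk:0→1
  Δ2: s6:1→0
  Δ3: s4:0→1
  Δ4: s0:0→1
  (4Δ to stable)
t=5 Δ0: s1=1 clk=1 s0=1 s3=0 s6=0 s5=0 s4=1 s2=1
  Δ1: clk:1→0
  (1Δ to stable)
t=6 Δ0: s1=1 clk=0 s0=1 s3=0 s6=0 s5=0 s4=1 s2=1
  Δ1: clk:0→1
  Δ2: s6:0→1
  Δ3: s4:1→0
  Δ4: s0:1→0
  (4Δ to stable)
t=7 Δ0: s1=1 clk=1 s0=0 s3=0 s6=1 s5=0 s4=0 s2=1
  Δ1: clk:1→0
  (1Δ to stable)
t=8 Δ0: s1=1 clk=0 s0=0 s3=0 s6=1 s5=0 s4=0 s2=1
  Δ1: clk:0→1
  Δ2: s6:1→0
  Δ3: s4:0→1
  Δ4: s0:0→1
  (4Δ to stable)
t=9 Δ0: s1=1 clk=1 s0=1 s3=0 s6=0 s5=0 s4=1 s2=1
  Δ1: clk:1→0
  (1Δ to stable)
t=10 Δ0: s1=1 clk=0 s0=1 s3=0 s6=0 s5=0 s4=1 s2=1
  Δ1: clk:0→1
  Δ2: s6:0→1
  Δ3: s4:1→0
  Δ4: s0:1→0
  (4Δ to stable)
t=11 Δ0: s1=1 clk=1 s0=0 s3=0 s6=1 s5=0 s4=0 s2=1
  Δ1: clk:1→0
  (1Δ to stable)
t=12 Δ0: s1=1 clk=0 s0=0 s3=0 s6=1 s5=0 s4=0 s2=1
  Δ1: clk:0→1
  Δ2: s6:1→0
  Δ3: s4:0→1
  Δ4: s0:0→1
  (4Δ to stable)
t=13 Δ0: s1=1 clk=1 s0=1 s3=0 s6=0 s5=0 s4=1 s2=1
  Δ1: clk:1→0
  (1Δ to stable)
t=14 Δ0: s1=1 clk=0 s0=1 s3=0 s6=0 s5=0 s4=1 s2=1
  Δ1: clk:0→1
  Δ2: s6:0→1
  Δ3: s4:1→0
  Δ4: s0:1→0
  (4Δ to stable)
t=15 Δ0: s1=1 clk=1 s0=0 s3=0 s6=1 s5=0 s4=0 s2=1
  Δ1: clk:1→0
  (1Δ to stable)
t=16 Δ0: s1=1 clk=0 s0=0 s3=0 s6=1 s5=0 s4=0 s2=1
  Δ1: clk:0→1
  Δ2: s6:1→0
  Δ3: s4:0→1
  Δ4: s0:0→1
  (4Δ to stable)
t=17 Δ0: s1=1 clk=1 s0=1 s3=0 s6=0 s5=0 s4=1 s2=1
  Δ1: clk:1→0
  (1Δ to stable)
t=18 Δ0: s1=1 clk=0 s0=1 s3=0 s6=0 s5=0 s4=1 s2=1
  Δ1: clk:0→1
  Δ2: s6:0→1
  Δ3: s4:1→0
  Δ4: s0:1→0
  (4Δ to stable)
t=19 Δ0: s1=1 clk=1 s0=0 s3=0 s6=1 s5=0 s4=0 s2=1
  Δ1: clk:1→0
  (1Δ to stable)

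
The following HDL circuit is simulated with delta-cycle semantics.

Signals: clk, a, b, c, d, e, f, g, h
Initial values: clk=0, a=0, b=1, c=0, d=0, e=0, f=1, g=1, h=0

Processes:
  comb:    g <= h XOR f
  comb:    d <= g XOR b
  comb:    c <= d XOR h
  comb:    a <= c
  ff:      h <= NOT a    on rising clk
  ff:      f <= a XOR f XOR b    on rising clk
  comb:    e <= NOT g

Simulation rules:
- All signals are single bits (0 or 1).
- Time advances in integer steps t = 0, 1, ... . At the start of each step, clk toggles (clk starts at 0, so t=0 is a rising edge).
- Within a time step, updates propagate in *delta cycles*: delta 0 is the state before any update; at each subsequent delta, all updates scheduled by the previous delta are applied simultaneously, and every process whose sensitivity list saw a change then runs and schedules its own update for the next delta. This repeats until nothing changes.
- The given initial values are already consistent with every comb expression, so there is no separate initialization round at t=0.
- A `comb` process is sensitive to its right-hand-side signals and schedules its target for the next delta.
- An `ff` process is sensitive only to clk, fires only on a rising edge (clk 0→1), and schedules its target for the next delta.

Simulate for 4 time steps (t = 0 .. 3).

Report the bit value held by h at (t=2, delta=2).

0

t=0 Δ0: b=1 g=1 f=1 h=0 c=0 d=0 clk=0 a=0 e=0
  Δ1: clk:0→1
  Δ2: f:1→0, h:0→1
  Δ3: c:0→1
  Δ4: a:0→1
  (4Δ to stable)
t=1 Δ0: b=1 g=1 f=0 h=1 c=1 d=0 clk=1 a=1 e=0
  Δ1: clk:1→0
  (1Δ to stable)
t=2 Δ0: b=1 g=1 f=0 h=1 c=1 d=0 clk=0 a=1 e=0
  Δ1: clk:0→1
  Δ2: h:1→0
  Δ3: g:1→0, c:1→0
  Δ4: d:0→1, a:1→0, e:0→1
  Δ5: c:0→1
  Δ6: a:0→1
  (6Δ to stable)
t=3 Δ0: b=1 g=0 f=0 h=0 c=1 d=1 clk=1 a=1 e=1
  Δ1: clk:1→0
  (1Δ to stable)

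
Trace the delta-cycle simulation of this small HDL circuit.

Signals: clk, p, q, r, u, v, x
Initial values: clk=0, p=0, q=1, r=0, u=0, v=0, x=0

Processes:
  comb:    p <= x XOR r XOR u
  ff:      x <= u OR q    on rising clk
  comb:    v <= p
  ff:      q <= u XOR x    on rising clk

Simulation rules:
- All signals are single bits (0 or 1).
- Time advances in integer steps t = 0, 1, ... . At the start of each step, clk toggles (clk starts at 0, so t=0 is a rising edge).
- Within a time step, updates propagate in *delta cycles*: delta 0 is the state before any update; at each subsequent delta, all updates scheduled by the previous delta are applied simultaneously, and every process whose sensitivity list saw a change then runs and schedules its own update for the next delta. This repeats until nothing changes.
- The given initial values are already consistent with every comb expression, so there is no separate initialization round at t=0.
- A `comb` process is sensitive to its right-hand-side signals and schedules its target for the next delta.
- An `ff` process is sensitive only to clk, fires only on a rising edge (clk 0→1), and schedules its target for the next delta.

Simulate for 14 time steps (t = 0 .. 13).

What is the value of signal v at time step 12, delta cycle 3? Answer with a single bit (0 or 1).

t0.Δ0 q=1 v=0 p=0 r=0 x=0 u=0 clk=0
t0.Δ1 q=1 v=0 p=0 r=0 x=0 u=0 clk=1
t0.Δ2 q=0 v=0 p=0 r=0 x=1 u=0 clk=1
t0.Δ3 q=0 v=0 p=1 r=0 x=1 u=0 clk=1
t0.Δ4 q=0 v=1 p=1 r=0 x=1 u=0 clk=1
t1.Δ0 q=0 v=1 p=1 r=0 x=1 u=0 clk=1
t1.Δ1 q=0 v=1 p=1 r=0 x=1 u=0 clk=0
t2.Δ0 q=0 v=1 p=1 r=0 x=1 u=0 clk=0
t2.Δ1 q=0 v=1 p=1 r=0 x=1 u=0 clk=1
t2.Δ2 q=1 v=1 p=1 r=0 x=0 u=0 clk=1
t2.Δ3 q=1 v=1 p=0 r=0 x=0 u=0 clk=1
t2.Δ4 q=1 v=0 p=0 r=0 x=0 u=0 clk=1
t3.Δ0 q=1 v=0 p=0 r=0 x=0 u=0 clk=1
t3.Δ1 q=1 v=0 p=0 r=0 x=0 u=0 clk=0
t4.Δ0 q=1 v=0 p=0 r=0 x=0 u=0 clk=0
t4.Δ1 q=1 v=0 p=0 r=0 x=0 u=0 clk=1
t4.Δ2 q=0 v=0 p=0 r=0 x=1 u=0 clk=1
t4.Δ3 q=0 v=0 p=1 r=0 x=1 u=0 clk=1
t4.Δ4 q=0 v=1 p=1 r=0 x=1 u=0 clk=1
t5.Δ0 q=0 v=1 p=1 r=0 x=1 u=0 clk=1
t5.Δ1 q=0 v=1 p=1 r=0 x=1 u=0 clk=0
t6.Δ0 q=0 v=1 p=1 r=0 x=1 u=0 clk=0
t6.Δ1 q=0 v=1 p=1 r=0 x=1 u=0 clk=1
t6.Δ2 q=1 v=1 p=1 r=0 x=0 u=0 clk=1
t6.Δ3 q=1 v=1 p=0 r=0 x=0 u=0 clk=1
t6.Δ4 q=1 v=0 p=0 r=0 x=0 u=0 clk=1
t7.Δ0 q=1 v=0 p=0 r=0 x=0 u=0 clk=1
t7.Δ1 q=1 v=0 p=0 r=0 x=0 u=0 clk=0
t8.Δ0 q=1 v=0 p=0 r=0 x=0 u=0 clk=0
t8.Δ1 q=1 v=0 p=0 r=0 x=0 u=0 clk=1
t8.Δ2 q=0 v=0 p=0 r=0 x=1 u=0 clk=1
t8.Δ3 q=0 v=0 p=1 r=0 x=1 u=0 clk=1
t8.Δ4 q=0 v=1 p=1 r=0 x=1 u=0 clk=1
t9.Δ0 q=0 v=1 p=1 r=0 x=1 u=0 clk=1
t9.Δ1 q=0 v=1 p=1 r=0 x=1 u=0 clk=0
t10.Δ0 q=0 v=1 p=1 r=0 x=1 u=0 clk=0
t10.Δ1 q=0 v=1 p=1 r=0 x=1 u=0 clk=1
t10.Δ2 q=1 v=1 p=1 r=0 x=0 u=0 clk=1
t10.Δ3 q=1 v=1 p=0 r=0 x=0 u=0 clk=1
t10.Δ4 q=1 v=0 p=0 r=0 x=0 u=0 clk=1
t11.Δ0 q=1 v=0 p=0 r=0 x=0 u=0 clk=1
t11.Δ1 q=1 v=0 p=0 r=0 x=0 u=0 clk=0
t12.Δ0 q=1 v=0 p=0 r=0 x=0 u=0 clk=0
t12.Δ1 q=1 v=0 p=0 r=0 x=0 u=0 clk=1
t12.Δ2 q=0 v=0 p=0 r=0 x=1 u=0 clk=1
t12.Δ3 q=0 v=0 p=1 r=0 x=1 u=0 clk=1
t12.Δ4 q=0 v=1 p=1 r=0 x=1 u=0 clk=1
t13.Δ0 q=0 v=1 p=1 r=0 x=1 u=0 clk=1
t13.Δ1 q=0 v=1 p=1 r=0 x=1 u=0 clk=0

0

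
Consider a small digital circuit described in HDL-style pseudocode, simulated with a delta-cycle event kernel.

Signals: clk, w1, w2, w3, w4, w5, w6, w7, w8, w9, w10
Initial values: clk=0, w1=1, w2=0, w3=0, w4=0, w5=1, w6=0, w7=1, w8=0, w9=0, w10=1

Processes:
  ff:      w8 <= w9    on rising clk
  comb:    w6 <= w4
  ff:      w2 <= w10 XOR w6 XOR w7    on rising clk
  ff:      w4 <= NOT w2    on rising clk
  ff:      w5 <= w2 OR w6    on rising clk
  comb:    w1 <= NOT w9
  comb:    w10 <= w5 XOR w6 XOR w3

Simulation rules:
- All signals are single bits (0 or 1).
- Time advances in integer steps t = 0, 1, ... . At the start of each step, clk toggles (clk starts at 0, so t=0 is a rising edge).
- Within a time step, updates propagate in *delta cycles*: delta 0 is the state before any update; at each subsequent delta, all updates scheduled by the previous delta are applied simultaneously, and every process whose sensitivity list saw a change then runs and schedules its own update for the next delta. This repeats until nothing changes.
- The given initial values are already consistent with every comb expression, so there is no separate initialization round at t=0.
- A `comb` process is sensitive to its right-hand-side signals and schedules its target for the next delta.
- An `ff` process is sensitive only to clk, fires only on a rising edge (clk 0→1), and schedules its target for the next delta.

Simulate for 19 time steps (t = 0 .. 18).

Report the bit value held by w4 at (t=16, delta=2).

0

[bits: w2,w8,w7,w1,w4,w3,w6,w5,w9,clk,w10]
t=0: Δ0=00110001001 Δ1=00110001011 Δ2=00111000011 Δ3=00111010010 Δ4=00111010011 | 4Δ
t=1: Δ0=00111010011 Δ1=00111010001 | 1Δ
t=2: Δ0=00111010001 Δ1=00111010011 Δ2=10111011011 Δ3=10111011010 | 3Δ
t=3: Δ0=10111011010 Δ1=10111011000 | 1Δ
t=4: Δ0=10111011000 Δ1=10111011010 Δ2=00110011010 Δ3=00110001010 Δ4=00110001011 | 4Δ
t=5: Δ0=00110001011 Δ1=00110001001 | 1Δ
t=6: Δ0=00110001001 Δ1=00110001011 Δ2=00111000011 Δ3=00111010010 Δ4=00111010011 | 4Δ
t=7: Δ0=00111010011 Δ1=00111010001 | 1Δ
t=8: Δ0=00111010001 Δ1=00111010011 Δ2=10111011011 Δ3=10111011010 | 3Δ
t=9: Δ0=10111011010 Δ1=10111011000 | 1Δ
t=10: Δ0=10111011000 Δ1=10111011010 Δ2=00110011010 Δ3=00110001010 Δ4=00110001011 | 4Δ
t=11: Δ0=00110001011 Δ1=00110001001 | 1Δ
t=12: Δ0=00110001001 Δ1=00110001011 Δ2=00111000011 Δ3=00111010010 Δ4=00111010011 | 4Δ
t=13: Δ0=00111010011 Δ1=00111010001 | 1Δ
t=14: Δ0=00111010001 Δ1=00111010011 Δ2=10111011011 Δ3=10111011010 | 3Δ
t=15: Δ0=10111011010 Δ1=10111011000 | 1Δ
t=16: Δ0=10111011000 Δ1=10111011010 Δ2=00110011010 Δ3=00110001010 Δ4=00110001011 | 4Δ
t=17: Δ0=00110001011 Δ1=00110001001 | 1Δ
t=18: Δ0=00110001001 Δ1=00110001011 Δ2=00111000011 Δ3=00111010010 Δ4=00111010011 | 4Δ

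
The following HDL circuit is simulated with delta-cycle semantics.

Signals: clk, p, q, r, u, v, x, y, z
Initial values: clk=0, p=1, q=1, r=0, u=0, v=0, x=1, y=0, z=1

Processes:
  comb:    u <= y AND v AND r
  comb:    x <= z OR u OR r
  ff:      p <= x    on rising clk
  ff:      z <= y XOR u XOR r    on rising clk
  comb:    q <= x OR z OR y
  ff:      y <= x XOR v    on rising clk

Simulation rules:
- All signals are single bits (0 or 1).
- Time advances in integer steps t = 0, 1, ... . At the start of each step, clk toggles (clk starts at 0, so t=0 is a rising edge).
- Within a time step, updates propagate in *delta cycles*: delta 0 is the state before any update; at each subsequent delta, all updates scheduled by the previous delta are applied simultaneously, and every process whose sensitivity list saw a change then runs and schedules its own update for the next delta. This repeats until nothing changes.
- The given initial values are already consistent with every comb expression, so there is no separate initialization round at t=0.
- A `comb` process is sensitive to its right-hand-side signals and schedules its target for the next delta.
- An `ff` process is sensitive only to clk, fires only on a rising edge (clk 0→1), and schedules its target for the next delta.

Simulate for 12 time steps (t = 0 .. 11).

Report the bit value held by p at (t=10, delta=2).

0

t=0 Δ0: y=0 u=0 p=1 v=0 q=1 r=0 x=1 clk=0 z=1
  Δ1: clk:0→1
  Δ2: y:0→1, z:1→0
  Δ3: x:1→0
  (3Δ to stable)
t=1 Δ0: y=1 u=0 p=1 v=0 q=1 r=0 x=0 clk=1 z=0
  Δ1: clk:1→0
  (1Δ to stable)
t=2 Δ0: y=1 u=0 p=1 v=0 q=1 r=0 x=0 clk=0 z=0
  Δ1: clk:0→1
  Δ2: y:1→0, p:1→0, z:0→1
  Δ3: x:0→1
  (3Δ to stable)
t=3 Δ0: y=0 u=0 p=0 v=0 q=1 r=0 x=1 clk=1 z=1
  Δ1: clk:1→0
  (1Δ to stable)
t=4 Δ0: y=0 u=0 p=0 v=0 q=1 r=0 x=1 clk=0 z=1
  Δ1: clk:0→1
  Δ2: y:0→1, p:0→1, z:1→0
  Δ3: x:1→0
  (3Δ to stable)
t=5 Δ0: y=1 u=0 p=1 v=0 q=1 r=0 x=0 clk=1 z=0
  Δ1: clk:1→0
  (1Δ to stable)
t=6 Δ0: y=1 u=0 p=1 v=0 q=1 r=0 x=0 clk=0 z=0
  Δ1: clk:0→1
  Δ2: y:1→0, p:1→0, z:0→1
  Δ3: x:0→1
  (3Δ to stable)
t=7 Δ0: y=0 u=0 p=0 v=0 q=1 r=0 x=1 clk=1 z=1
  Δ1: clk:1→0
  (1Δ to stable)
t=8 Δ0: y=0 u=0 p=0 v=0 q=1 r=0 x=1 clk=0 z=1
  Δ1: clk:0→1
  Δ2: y:0→1, p:0→1, z:1→0
  Δ3: x:1→0
  (3Δ to stable)
t=9 Δ0: y=1 u=0 p=1 v=0 q=1 r=0 x=0 clk=1 z=0
  Δ1: clk:1→0
  (1Δ to stable)
t=10 Δ0: y=1 u=0 p=1 v=0 q=1 r=0 x=0 clk=0 z=0
  Δ1: clk:0→1
  Δ2: y:1→0, p:1→0, z:0→1
  Δ3: x:0→1
  (3Δ to stable)
t=11 Δ0: y=0 u=0 p=0 v=0 q=1 r=0 x=1 clk=1 z=1
  Δ1: clk:1→0
  (1Δ to stable)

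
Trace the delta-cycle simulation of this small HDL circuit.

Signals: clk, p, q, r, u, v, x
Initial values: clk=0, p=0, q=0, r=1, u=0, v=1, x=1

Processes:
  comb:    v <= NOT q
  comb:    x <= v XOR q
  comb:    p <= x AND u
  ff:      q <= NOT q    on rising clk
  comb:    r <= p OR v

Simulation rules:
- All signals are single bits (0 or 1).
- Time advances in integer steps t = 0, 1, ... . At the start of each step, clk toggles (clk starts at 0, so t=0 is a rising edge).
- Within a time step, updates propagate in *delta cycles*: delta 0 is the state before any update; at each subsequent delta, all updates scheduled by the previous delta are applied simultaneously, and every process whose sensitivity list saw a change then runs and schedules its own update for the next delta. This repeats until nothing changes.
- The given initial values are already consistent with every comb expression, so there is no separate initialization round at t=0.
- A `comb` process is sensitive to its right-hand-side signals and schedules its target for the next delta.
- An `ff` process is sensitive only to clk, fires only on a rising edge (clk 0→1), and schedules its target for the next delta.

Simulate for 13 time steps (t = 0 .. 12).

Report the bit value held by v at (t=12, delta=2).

1

[bits: v,p,q,x,u,r,clk]
t=0: Δ0=1001010 Δ1=1001011 Δ2=1011011 Δ3=0010011 Δ4=0011001 | 4Δ
t=1: Δ0=0011001 Δ1=0011000 | 1Δ
t=2: Δ0=0011000 Δ1=0011001 Δ2=0001001 Δ3=1000001 Δ4=1001011 | 4Δ
t=3: Δ0=1001011 Δ1=1001010 | 1Δ
t=4: Δ0=1001010 Δ1=1001011 Δ2=1011011 Δ3=0010011 Δ4=0011001 | 4Δ
t=5: Δ0=0011001 Δ1=0011000 | 1Δ
t=6: Δ0=0011000 Δ1=0011001 Δ2=0001001 Δ3=1000001 Δ4=1001011 | 4Δ
t=7: Δ0=1001011 Δ1=1001010 | 1Δ
t=8: Δ0=1001010 Δ1=1001011 Δ2=1011011 Δ3=0010011 Δ4=0011001 | 4Δ
t=9: Δ0=0011001 Δ1=0011000 | 1Δ
t=10: Δ0=0011000 Δ1=0011001 Δ2=0001001 Δ3=1000001 Δ4=1001011 | 4Δ
t=11: Δ0=1001011 Δ1=1001010 | 1Δ
t=12: Δ0=1001010 Δ1=1001011 Δ2=1011011 Δ3=0010011 Δ4=0011001 | 4Δ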